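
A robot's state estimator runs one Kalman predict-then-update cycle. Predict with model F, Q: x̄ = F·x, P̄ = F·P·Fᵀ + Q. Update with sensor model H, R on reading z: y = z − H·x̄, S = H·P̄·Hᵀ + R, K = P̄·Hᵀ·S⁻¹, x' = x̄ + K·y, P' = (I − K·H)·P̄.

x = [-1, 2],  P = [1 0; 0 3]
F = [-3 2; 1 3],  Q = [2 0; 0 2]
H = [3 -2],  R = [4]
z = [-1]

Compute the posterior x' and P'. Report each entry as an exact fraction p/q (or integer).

x' = [589/151, 935/151]
P' = [1952/151 2850/151; 2850/151 4305/151]

x̄ = F·x = [7, 5]
P̄ = F·P·Fᵀ + Q = [23 15; 15 30]
y = z − H·x̄ = [-12]
S = H·P̄·Hᵀ + R = [151]
K = P̄·Hᵀ·S⁻¹ = [39/151; -15/151]
x' = x̄ + K·y = [589/151, 935/151]
P' = (I − K·H)·P̄ = [1952/151 2850/151; 2850/151 4305/151]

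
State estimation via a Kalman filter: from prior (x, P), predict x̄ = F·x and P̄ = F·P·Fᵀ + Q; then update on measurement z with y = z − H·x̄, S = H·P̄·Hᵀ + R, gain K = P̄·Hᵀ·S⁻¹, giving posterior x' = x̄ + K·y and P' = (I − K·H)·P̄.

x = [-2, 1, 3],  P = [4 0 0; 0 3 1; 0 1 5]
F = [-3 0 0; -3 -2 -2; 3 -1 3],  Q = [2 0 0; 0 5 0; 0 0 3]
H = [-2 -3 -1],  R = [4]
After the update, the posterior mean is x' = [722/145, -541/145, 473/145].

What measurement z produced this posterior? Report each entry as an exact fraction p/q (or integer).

x̄ = F·x = [6, -2, 2]
P̄ = F·P·Fᵀ + Q = [38 36 -36; 36 81 -64; -36 -64 81]
S = H·P̄·Hᵀ + R = [870]
K = P̄·Hᵀ·S⁻¹ = [-74/435; -251/870; 61/290]
x' − x̄ = [-148/145, -251/145, 183/145] = K·y
y = (KᵀK)⁻¹·Kᵀ·(x' − x̄) = [6]
z = y + H·x̄ = [6] + [-8] = [-2]

z = [-2]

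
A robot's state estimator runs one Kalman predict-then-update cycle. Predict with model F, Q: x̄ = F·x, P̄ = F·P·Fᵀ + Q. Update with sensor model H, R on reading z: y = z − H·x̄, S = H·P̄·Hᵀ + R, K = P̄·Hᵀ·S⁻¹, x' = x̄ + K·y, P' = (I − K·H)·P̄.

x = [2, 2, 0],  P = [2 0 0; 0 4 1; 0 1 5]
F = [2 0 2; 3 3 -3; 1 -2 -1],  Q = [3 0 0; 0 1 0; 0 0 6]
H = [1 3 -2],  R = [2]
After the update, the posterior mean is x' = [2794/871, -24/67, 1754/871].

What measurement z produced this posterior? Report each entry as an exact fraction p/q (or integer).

z = [-2]

x̄ = F·x = [4, 12, -2]
P̄ = F·P·Fᵀ + Q = [31 -12 -10; -12 82 0; -10 0 33]
S = H·P̄·Hᵀ + R = [871]
K = P̄·Hᵀ·S⁻¹ = [15/871; 18/67; -76/871]
x' − x̄ = [-690/871, -828/67, 3496/871] = K·y
y = (KᵀK)⁻¹·Kᵀ·(x' − x̄) = [-46]
z = y + H·x̄ = [-46] + [44] = [-2]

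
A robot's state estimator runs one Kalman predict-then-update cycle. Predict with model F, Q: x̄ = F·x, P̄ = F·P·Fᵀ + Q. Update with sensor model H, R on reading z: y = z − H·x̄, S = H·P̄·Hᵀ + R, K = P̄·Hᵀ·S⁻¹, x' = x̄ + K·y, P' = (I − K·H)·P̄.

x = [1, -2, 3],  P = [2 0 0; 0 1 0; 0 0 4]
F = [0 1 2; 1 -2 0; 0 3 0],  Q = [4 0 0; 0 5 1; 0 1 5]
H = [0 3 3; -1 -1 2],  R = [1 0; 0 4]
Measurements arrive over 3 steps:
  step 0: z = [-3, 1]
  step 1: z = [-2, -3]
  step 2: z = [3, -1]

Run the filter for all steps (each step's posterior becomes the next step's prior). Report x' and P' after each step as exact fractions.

step 0: x̄ = F·x = [4, 5, -6]
step 0: P̄ = F·P·Fᵀ + Q = [21 -2 3; -2 11 -5; 3 -5 14]
step 0: y = z − H·x̄ = [0, 22]
step 0: S = H·P̄·Hᵀ + R = [136 33; 33 96]
step 0: K = P̄·Hᵀ·S⁻¹ = [239/3989 -1867/11967; 785/3989 -3178/11967; 534/3989 1063/3989]
step 0: x' = x̄ + K·y = [6794/11967, -10081/11967, -548/3989]
step 0: P' = (I − K·H)·P̄ = [224885/11967 -72313/11967 24184/3989; -72313/11967 28865/11967 -9360/3989; 24184/3989 -9360/3989 9538/3989]
step 1: x̄ = F·x = [-13369/11967, 26956/11967, -10081/3989]
step 1: P̄ = F·P·Fᵀ + Q = [78869/11967 127381/11967 -27295/3989; 127381/11967 689432/11967 -126054/3989; -27295/3989 -126054/3989 106540/3989]
step 1: y = z − H·x̄ = [-4691/3989, 12724/3989]
step 1: S = H·P̄·Hᵀ + R = [762173/3989 -473850/3989; -473850/3989 1396533/3989]
step 1: K = P̄·Hᵀ·S⁻¹ = [425504/70181827 -18161980/210545481; 15561280/70181827 -21072301/70181827; 7677492/70181827 21019651/70181827]
step 1: x' = x̄ + K·y = [-294645775/210545481, 217712600/210545481, -119344215/70181827]
step 1: P' = (I − K·H)·P̄ = [811480499/210545481 -245993857/210545481 82139787/70181827; -245993857/210545481 176661343/210545481 -53700021/70181827; 82139787/70181827 -53700021/70181827 56259185/70181827]
step 2: x̄ = F·x = [-498352690/210545481, -730070975/210545481, 217712600/70181827]
step 2: P̄ = F·P·Fᵀ + Q = [1049553235/210545481 179307477/70181827 -145538783/70181827; 179307477/70181827 3554828704/210545481 -529134716/70181827; -145538783/70181827 -529134716/70181827 880893164/70181827]
step 2: y = z − H·x̄ = [287478656/70181827, -915081582/70181827]
step 2: S = H·P̄·Hᵀ + R = [9138281527/70181827 41820050/70181827; 41820050/70181827 25189208681/210545481]
step 2: K = P̄·Hᵀ·S⁻¹ = [37826416046/3279778305281 -320586633664/3279778305281; 710465935918/3279778305281 -949816217731/3279778305281; 374397096282/3279778305281 949858037781/3279778305281]
step 2: x' = x̄ + K·y = [-10284353349734/9839334915843, 11765701303925/9839334915843, -677060737850/3279778305281]
step 2: P' = (I − K·H)·P̄ = [37644155110549/9839334915843 -11240487558163/9839334915843 3759437991403/3279778305281; -11240487558163/9839334915843 8019738014257/9839334915843 -2436424026113/3279778305281; 3759437991403/3279778305281 -2436424026113/3279778305281 2561223058207/3279778305281]

step 0: x' = [6794/11967, -10081/11967, -548/3989], P' = [224885/11967 -72313/11967 24184/3989; -72313/11967 28865/11967 -9360/3989; 24184/3989 -9360/3989 9538/3989]
step 1: x' = [-294645775/210545481, 217712600/210545481, -119344215/70181827], P' = [811480499/210545481 -245993857/210545481 82139787/70181827; -245993857/210545481 176661343/210545481 -53700021/70181827; 82139787/70181827 -53700021/70181827 56259185/70181827]
step 2: x' = [-10284353349734/9839334915843, 11765701303925/9839334915843, -677060737850/3279778305281], P' = [37644155110549/9839334915843 -11240487558163/9839334915843 3759437991403/3279778305281; -11240487558163/9839334915843 8019738014257/9839334915843 -2436424026113/3279778305281; 3759437991403/3279778305281 -2436424026113/3279778305281 2561223058207/3279778305281]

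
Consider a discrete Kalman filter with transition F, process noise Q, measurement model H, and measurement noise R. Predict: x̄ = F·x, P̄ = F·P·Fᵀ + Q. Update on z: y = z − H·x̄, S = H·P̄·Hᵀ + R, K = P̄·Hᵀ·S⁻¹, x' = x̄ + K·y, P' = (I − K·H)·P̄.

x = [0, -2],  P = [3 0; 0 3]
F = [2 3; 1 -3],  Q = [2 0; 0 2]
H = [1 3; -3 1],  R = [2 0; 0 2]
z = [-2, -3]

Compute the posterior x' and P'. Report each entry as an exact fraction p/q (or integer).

x' = [4327/6326, -19209/22141]
P' = [628/3163 -3/3163; -3/3163 4387/22141]

x̄ = F·x = [-6, 6]
P̄ = F·P·Fᵀ + Q = [41 -21; -21 32]
y = z − H·x̄ = [-14, -27]
S = H·P̄·Hᵀ + R = [205 141; 141 529]
K = P̄·Hᵀ·S⁻¹ = [619/6326 -1887/6326; 6570/22141 2225/22141]
x' = x̄ + K·y = [4327/6326, -19209/22141]
P' = (I − K·H)·P̄ = [628/3163 -3/3163; -3/3163 4387/22141]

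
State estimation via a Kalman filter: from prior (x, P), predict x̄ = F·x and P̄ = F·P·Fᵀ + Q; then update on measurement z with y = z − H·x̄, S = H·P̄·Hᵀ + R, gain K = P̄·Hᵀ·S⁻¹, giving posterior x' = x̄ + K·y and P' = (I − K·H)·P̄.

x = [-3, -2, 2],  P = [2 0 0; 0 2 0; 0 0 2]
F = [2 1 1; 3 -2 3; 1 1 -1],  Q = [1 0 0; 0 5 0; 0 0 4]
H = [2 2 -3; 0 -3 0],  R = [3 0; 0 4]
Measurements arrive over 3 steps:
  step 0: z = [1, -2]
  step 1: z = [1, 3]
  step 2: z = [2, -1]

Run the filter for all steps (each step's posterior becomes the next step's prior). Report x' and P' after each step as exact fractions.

step 0: x' = [-65264/10063, 5070/10063, -44829/10063], P' = [89659/10063 728/10063 59824/10063; 728/10063 4204/10063 3104/10063; 59824/10063 3104/10063 44746/10063]
step 1: x' = [148504987/225861485, -1088693361/1129307425, -518631083/1129307425], P' = [142127111/45172297 20262296/225861485 462001178/225861485; 20262296/225861485 467483972/1129307425 352810316/1129307425; 462001178/225861485 352810316/1129307425 2029033123/1129307425]
step 2: x' = [-36257258772172/45907965120127, 19891248485249/45907965120127, -38282718903793/45907965120127], P' = [143395560018636/45907965120127 3908985323076/45907965120127 93129474137611/45907965120127; 3908985323076/45907965120127 18959465111820/45907965120127 14180469448256/45907965120127; 93129474137611/45907965120127 14180469448256/45907965120127 81900636884050/45907965120127]

step 0: x̄ = F·x = [-6, 1, -7]
step 0: P̄ = F·P·Fᵀ + Q = [13 14 4; 14 49 -4; 4 -4 10]
step 0: y = z − H·x̄ = [-10, 1]
step 0: S = H·P̄·Hᵀ + R = [453 -414; -414 445]
step 0: K = P̄·Hᵀ·S⁻¹ = [434/10063 -546/10063; 184/10063 -3153/10063; -2794/10063 -2328/10063]
step 0: x' = x̄ + K·y = [-65264/10063, 5070/10063, -44829/10063]
step 0: P' = (I − K·H)·P̄ = [89659/10063 728/10063 59824/10063; 728/10063 4204/10063 3104/10063; 59824/10063 3104/10063 44746/10063]
step 1: x̄ = F·x = [-170287/10063, -340419/10063, -15365/10063]
step 1: P̄ = F·P·Fᵀ + Q = [666065/10063 1204576/10063 81136/10063; 1204576/10063 2307624/10063 142579/10063; 81136/10063 142579/10063 54461/10063]
step 1: y = z − H·x̄ = [985380/10063, -991068/10063]
step 1: S = H·P̄·Hᵀ + R = [19367122/10063 -19789989/10063; -19789989/10063 20808868/10063]
step 1: K = P̄·Hᵀ·S⁻¹ = [25264056/225861485 -15196722/225861485; 26386652/1129307425 -350612979/1129307425; -253822319/1129307425 -264607737/1129307425]
step 1: x' = x̄ + K·y = [148504987/225861485, -1088693361/1129307425, -518631083/1129307425]
step 1: P' = (I − K·H)·P̄ = [142127111/45172297 20262296/225861485 462001178/225861485; 20262296/225861485 467483972/1129307425 352810316/1129307425; 462001178/225861485 352810316/1129307425 2029033123/1129307425]
step 2: x̄ = F·x = [-122274574/1129307425, 2849068278/1129307425, 172462657/1129307425]
step 2: P̄ = F·P·Fᵀ + Q = [28189425732/1129307425 47512749921/1129307425 3538734949/1129307425; 47512749921/1129307425 93887015563/1129307425 5502829072/1129307425; 3538734949/1129307425 5502829072/1129307425 5443915118/1129307425]
step 2: y = z − H·x̄ = [-2677584587/1129307425, 7417897409/1129307425]
step 2: S = H·P̄·Hᵀ + R = [812292154633/1129307425 -798873131256/1129307425; -798873131256/1129307425 849500369767/1129307425]
step 2: K = P̄·Hᵀ·S⁻¹ = [5073556090197/45907965120127 -2931738992307/45907965120127; 1065164175008/45907965120127 -14219598833865/45907965120127; -10360674493472/45907965120127 -10635352086192/45907965120127]
step 2: x' = x̄ + K·y = [-36257258772172/45907965120127, 19891248485249/45907965120127, -38282718903793/45907965120127]
step 2: P' = (I − K·H)·P̄ = [143395560018636/45907965120127 3908985323076/45907965120127 93129474137611/45907965120127; 3908985323076/45907965120127 18959465111820/45907965120127 14180469448256/45907965120127; 93129474137611/45907965120127 14180469448256/45907965120127 81900636884050/45907965120127]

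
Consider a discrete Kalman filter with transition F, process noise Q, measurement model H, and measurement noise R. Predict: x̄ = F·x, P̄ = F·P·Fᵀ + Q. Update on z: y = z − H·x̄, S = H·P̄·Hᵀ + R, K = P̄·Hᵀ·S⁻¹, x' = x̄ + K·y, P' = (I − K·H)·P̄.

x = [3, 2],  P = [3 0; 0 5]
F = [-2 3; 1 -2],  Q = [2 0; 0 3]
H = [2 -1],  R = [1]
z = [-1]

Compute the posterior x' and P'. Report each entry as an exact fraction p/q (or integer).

x̄ = F·x = [0, -1]
P̄ = F·P·Fᵀ + Q = [59 -36; -36 26]
y = z − H·x̄ = [-2]
S = H·P̄·Hᵀ + R = [407]
K = P̄·Hᵀ·S⁻¹ = [14/37; -98/407]
x' = x̄ + K·y = [-28/37, -211/407]
P' = (I − K·H)·P̄ = [27/37 40/37; 40/37 978/407]

x' = [-28/37, -211/407]
P' = [27/37 40/37; 40/37 978/407]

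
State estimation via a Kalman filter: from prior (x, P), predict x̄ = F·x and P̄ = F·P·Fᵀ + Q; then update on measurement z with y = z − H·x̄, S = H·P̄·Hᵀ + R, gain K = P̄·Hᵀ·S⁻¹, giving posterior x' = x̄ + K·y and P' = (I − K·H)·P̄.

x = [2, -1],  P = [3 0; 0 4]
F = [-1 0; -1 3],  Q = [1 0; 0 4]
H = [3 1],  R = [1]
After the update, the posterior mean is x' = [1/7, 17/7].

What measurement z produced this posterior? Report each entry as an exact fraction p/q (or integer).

x̄ = F·x = [-2, -5]
P̄ = F·P·Fᵀ + Q = [4 3; 3 43]
S = H·P̄·Hᵀ + R = [98]
K = P̄·Hᵀ·S⁻¹ = [15/98; 26/49]
x' − x̄ = [15/7, 52/7] = K·y
y = (KᵀK)⁻¹·Kᵀ·(x' − x̄) = [14]
z = y + H·x̄ = [14] + [-11] = [3]

z = [3]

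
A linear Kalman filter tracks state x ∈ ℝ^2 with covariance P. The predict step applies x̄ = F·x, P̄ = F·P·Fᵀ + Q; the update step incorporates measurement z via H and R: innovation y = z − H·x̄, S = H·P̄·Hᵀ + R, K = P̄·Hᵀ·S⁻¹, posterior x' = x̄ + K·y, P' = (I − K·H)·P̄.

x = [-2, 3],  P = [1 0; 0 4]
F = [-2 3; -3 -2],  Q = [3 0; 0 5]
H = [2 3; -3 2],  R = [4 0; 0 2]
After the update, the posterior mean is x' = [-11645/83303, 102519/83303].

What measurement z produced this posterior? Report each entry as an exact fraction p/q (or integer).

z = [3, 3]

x̄ = F·x = [13, 0]
P̄ = F·P·Fᵀ + Q = [43 -18; -18 30]
S = H·P̄·Hᵀ + R = [230 12; 12 725]
K = P̄·Hᵀ·S⁻¹ = [12590/83303 -19167/83303; 18891/83303 12786/83303]
x' − x̄ = [-1094584/83303, 102519/83303] = K·y
y = (KᵀK)⁻¹·Kᵀ·(x' − x̄) = [-23, 42]
z = y + H·x̄ = [-23, 42] + [26, -39] = [3, 3]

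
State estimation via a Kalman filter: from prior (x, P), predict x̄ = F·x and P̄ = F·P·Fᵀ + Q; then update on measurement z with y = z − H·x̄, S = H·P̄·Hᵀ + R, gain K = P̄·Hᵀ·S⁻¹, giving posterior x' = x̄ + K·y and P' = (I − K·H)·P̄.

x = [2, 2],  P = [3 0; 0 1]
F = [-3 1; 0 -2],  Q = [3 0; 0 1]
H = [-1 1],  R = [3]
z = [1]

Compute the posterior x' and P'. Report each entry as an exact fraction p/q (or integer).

x' = [-205/43, -165/43]
P' = [244/43 145/43; 145/43 166/43]

x̄ = F·x = [-4, -4]
P̄ = F·P·Fᵀ + Q = [31 -2; -2 5]
y = z − H·x̄ = [1]
S = H·P̄·Hᵀ + R = [43]
K = P̄·Hᵀ·S⁻¹ = [-33/43; 7/43]
x' = x̄ + K·y = [-205/43, -165/43]
P' = (I − K·H)·P̄ = [244/43 145/43; 145/43 166/43]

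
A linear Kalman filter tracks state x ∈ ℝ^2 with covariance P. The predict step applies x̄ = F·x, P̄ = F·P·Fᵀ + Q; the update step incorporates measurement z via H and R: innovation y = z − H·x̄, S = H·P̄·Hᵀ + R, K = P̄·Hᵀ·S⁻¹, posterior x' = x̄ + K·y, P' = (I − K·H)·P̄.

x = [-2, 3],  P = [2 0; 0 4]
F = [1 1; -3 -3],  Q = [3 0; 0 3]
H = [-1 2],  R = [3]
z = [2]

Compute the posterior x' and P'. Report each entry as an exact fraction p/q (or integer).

x' = [-31/104, 21/26]
P' = [261/104 27/26; 27/26 15/13]

x̄ = F·x = [1, -3]
P̄ = F·P·Fᵀ + Q = [9 -18; -18 57]
y = z − H·x̄ = [9]
S = H·P̄·Hᵀ + R = [312]
K = P̄·Hᵀ·S⁻¹ = [-15/104; 11/26]
x' = x̄ + K·y = [-31/104, 21/26]
P' = (I − K·H)·P̄ = [261/104 27/26; 27/26 15/13]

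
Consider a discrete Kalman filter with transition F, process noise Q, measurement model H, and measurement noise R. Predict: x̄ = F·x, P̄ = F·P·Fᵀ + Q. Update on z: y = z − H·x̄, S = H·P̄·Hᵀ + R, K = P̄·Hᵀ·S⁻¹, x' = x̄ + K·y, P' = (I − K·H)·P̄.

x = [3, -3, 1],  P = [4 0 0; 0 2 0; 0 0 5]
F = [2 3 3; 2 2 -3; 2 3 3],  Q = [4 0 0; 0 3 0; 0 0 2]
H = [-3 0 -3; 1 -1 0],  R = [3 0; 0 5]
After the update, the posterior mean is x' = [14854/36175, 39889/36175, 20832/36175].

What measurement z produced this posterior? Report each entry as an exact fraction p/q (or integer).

z = [-3, -1]

x̄ = F·x = [0, -3, 0]
P̄ = F·P·Fᵀ + Q = [83 -17 79; -17 72 -17; 79 -17 81]
S = H·P̄·Hᵀ + R = [2901 -588; -588 194]
K = P̄·Hᵀ·S⁻¹ = [-5914/36175 722/36175; -5424/36175 -66071/72350; -6112/36175 -624/36175]
x' − x̄ = [14854/36175, 148414/36175, 20832/36175] = K·y
y = (KᵀK)⁻¹·Kᵀ·(x' − x̄) = [-3, -4]
z = y + H·x̄ = [-3, -4] + [0, 3] = [-3, -1]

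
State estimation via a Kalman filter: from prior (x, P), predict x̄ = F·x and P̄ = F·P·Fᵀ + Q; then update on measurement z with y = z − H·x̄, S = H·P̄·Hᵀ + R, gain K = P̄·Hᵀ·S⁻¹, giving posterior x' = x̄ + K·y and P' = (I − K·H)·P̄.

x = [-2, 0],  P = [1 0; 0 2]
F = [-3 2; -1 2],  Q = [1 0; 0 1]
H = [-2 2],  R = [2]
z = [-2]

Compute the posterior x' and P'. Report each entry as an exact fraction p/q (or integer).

x̄ = F·x = [6, 2]
P̄ = F·P·Fᵀ + Q = [18 11; 11 10]
y = z − H·x̄ = [6]
S = H·P̄·Hᵀ + R = [26]
K = P̄·Hᵀ·S⁻¹ = [-7/13; -1/13]
x' = x̄ + K·y = [36/13, 20/13]
P' = (I − K·H)·P̄ = [136/13 129/13; 129/13 128/13]

x' = [36/13, 20/13]
P' = [136/13 129/13; 129/13 128/13]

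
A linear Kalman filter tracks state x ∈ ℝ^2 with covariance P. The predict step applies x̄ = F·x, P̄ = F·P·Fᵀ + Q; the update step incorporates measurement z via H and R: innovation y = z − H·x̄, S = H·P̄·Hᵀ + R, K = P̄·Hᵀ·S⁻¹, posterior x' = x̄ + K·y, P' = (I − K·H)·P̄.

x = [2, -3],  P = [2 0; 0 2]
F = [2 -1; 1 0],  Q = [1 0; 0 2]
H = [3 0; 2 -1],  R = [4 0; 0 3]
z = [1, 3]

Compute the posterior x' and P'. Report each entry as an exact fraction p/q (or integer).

x̄ = F·x = [7, 2]
P̄ = F·P·Fᵀ + Q = [11 4; 4 4]
y = z − H·x̄ = [-20, -9]
S = H·P̄·Hᵀ + R = [103 54; 54 35]
K = P̄·Hᵀ·S⁻¹ = [183/689 72/689; 204/689 -236/689]
x' = x̄ + K·y = [515/689, -578/689]
P' = (I − K·H)·P̄ = [244/689 272/689; 272/689 1252/689]

x' = [515/689, -578/689]
P' = [244/689 272/689; 272/689 1252/689]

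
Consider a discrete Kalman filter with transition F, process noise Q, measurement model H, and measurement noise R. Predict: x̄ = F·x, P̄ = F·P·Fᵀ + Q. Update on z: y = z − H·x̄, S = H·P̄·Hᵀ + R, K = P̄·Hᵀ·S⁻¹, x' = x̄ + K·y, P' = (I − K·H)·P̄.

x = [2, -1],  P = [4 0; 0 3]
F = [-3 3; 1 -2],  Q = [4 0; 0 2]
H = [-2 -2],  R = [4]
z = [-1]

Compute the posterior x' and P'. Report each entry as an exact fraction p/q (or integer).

x̄ = F·x = [-9, 4]
P̄ = F·P·Fᵀ + Q = [67 -30; -30 18]
y = z − H·x̄ = [-11]
S = H·P̄·Hᵀ + R = [104]
K = P̄·Hᵀ·S⁻¹ = [-37/52; 3/13]
x' = x̄ + K·y = [-61/52, 19/13]
P' = (I − K·H)·P̄ = [373/26 -168/13; -168/13 162/13]

x' = [-61/52, 19/13]
P' = [373/26 -168/13; -168/13 162/13]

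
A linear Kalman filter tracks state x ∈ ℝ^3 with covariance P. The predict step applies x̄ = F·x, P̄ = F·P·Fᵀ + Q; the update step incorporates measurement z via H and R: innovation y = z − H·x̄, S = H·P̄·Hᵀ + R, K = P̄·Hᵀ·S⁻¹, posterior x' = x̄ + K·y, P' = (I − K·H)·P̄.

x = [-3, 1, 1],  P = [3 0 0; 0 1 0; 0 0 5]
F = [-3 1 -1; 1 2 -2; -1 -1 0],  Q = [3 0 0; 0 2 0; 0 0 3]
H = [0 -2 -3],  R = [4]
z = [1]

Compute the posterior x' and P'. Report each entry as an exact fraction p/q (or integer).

x' = [359/41, -412/123, 235/123]
P' = [1176/41 -307/41 218/41; -307/41 1718/123 -1088/123; 218/41 -1088/123 740/123]

x̄ = F·x = [9, -3, 2]
P̄ = F·P·Fᵀ + Q = [36 3 8; 3 29 -5; 8 -5 7]
y = z − H·x̄ = [1]
S = H·P̄·Hᵀ + R = [123]
K = P̄·Hᵀ·S⁻¹ = [-10/41; -43/123; -11/123]
x' = x̄ + K·y = [359/41, -412/123, 235/123]
P' = (I − K·H)·P̄ = [1176/41 -307/41 218/41; -307/41 1718/123 -1088/123; 218/41 -1088/123 740/123]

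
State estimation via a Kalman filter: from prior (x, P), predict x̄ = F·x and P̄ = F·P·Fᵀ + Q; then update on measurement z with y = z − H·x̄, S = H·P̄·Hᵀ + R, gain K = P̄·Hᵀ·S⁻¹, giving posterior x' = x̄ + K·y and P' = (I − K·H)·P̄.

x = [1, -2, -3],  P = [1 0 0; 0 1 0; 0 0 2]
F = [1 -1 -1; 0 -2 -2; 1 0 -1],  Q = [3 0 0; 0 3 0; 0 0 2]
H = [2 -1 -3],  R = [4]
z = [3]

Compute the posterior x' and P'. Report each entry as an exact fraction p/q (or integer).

x' = [323/56, 365/56, 55/56]
P' = [391/56 321/56 155/56; 321/56 615/56 29/56; 155/56 29/56 111/56]

x̄ = F·x = [6, 10, 4]
P̄ = F·P·Fᵀ + Q = [7 6 3; 6 15 4; 3 4 5]
y = z − H·x̄ = [13]
S = H·P̄·Hᵀ + R = [56]
K = P̄·Hᵀ·S⁻¹ = [-1/56; -15/56; -13/56]
x' = x̄ + K·y = [323/56, 365/56, 55/56]
P' = (I − K·H)·P̄ = [391/56 321/56 155/56; 321/56 615/56 29/56; 155/56 29/56 111/56]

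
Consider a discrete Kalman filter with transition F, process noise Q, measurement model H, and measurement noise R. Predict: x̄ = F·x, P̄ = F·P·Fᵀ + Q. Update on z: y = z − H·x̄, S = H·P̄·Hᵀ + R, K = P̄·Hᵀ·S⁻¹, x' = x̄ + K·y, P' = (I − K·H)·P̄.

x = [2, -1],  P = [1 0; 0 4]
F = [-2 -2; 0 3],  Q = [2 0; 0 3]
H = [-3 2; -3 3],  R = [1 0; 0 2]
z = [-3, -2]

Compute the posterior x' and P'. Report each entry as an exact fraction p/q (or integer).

x' = [242/4805, -4974/4805]
P' = [4838/4805 5874/4805; 5874/4805 7692/4805]

x̄ = F·x = [-2, -3]
P̄ = F·P·Fᵀ + Q = [22 -24; -24 39]
y = z − H·x̄ = [-3, 1]
S = H·P̄·Hᵀ + R = [643 792; 792 983]
K = P̄·Hᵀ·S⁻¹ = [-2766/4805 1554/4805; -2238/4805 2727/4805]
x' = x̄ + K·y = [242/4805, -4974/4805]
P' = (I − K·H)·P̄ = [4838/4805 5874/4805; 5874/4805 7692/4805]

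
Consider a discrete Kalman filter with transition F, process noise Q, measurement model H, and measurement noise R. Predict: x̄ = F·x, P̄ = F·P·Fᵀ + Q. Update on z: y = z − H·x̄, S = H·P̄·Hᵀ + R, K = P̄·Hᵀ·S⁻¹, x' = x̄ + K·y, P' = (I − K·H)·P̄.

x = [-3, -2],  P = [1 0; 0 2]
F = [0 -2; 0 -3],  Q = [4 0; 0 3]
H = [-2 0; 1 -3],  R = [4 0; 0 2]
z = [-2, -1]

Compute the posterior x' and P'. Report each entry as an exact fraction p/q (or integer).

x̄ = F·x = [4, 6]
P̄ = F·P·Fᵀ + Q = [12 12; 12 21]
y = z − H·x̄ = [6, 13]
S = H·P̄·Hᵀ + R = [52 48; 48 131]
K = P̄·Hᵀ·S⁻¹ = [-498/1127 -24/1127; -174/1127 -375/1127]
x' = x̄ + K·y = [1208/1127, 843/1127]
P' = (I − K·H)·P̄ = [996/1127 348/1127; 348/1127 366/1127]

x' = [1208/1127, 843/1127]
P' = [996/1127 348/1127; 348/1127 366/1127]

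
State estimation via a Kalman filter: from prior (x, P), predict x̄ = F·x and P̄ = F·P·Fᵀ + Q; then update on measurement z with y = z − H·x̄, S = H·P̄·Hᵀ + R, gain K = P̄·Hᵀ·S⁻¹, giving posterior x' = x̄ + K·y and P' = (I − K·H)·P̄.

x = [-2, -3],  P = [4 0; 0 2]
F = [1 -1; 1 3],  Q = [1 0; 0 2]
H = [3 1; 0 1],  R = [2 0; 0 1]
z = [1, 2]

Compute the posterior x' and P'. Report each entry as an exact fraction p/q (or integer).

x' = [-248/1601, 2363/1601]
P' = [506/1601 -496/1601; -496/1601 1524/1601]

x̄ = F·x = [1, -11]
P̄ = F·P·Fᵀ + Q = [7 -2; -2 24]
y = z − H·x̄ = [9, 13]
S = H·P̄·Hᵀ + R = [77 18; 18 25]
K = P̄·Hᵀ·S⁻¹ = [511/1601 -496/1601; 18/1601 1524/1601]
x' = x̄ + K·y = [-248/1601, 2363/1601]
P' = (I − K·H)·P̄ = [506/1601 -496/1601; -496/1601 1524/1601]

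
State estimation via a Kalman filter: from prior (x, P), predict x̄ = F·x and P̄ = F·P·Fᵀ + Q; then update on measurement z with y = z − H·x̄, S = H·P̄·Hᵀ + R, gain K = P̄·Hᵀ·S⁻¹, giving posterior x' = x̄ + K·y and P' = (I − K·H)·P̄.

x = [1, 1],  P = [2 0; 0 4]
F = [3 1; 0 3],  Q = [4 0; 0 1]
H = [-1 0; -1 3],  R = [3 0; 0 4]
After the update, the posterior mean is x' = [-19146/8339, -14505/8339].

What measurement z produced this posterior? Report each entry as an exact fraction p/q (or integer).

x̄ = F·x = [4, 3]
P̄ = F·P·Fᵀ + Q = [26 12; 12 37]
S = H·P̄·Hᵀ + R = [29 -10; -10 291]
K = P̄·Hᵀ·S⁻¹ = [-7466/8339 30/8339; -2502/8339 2751/8339]
x' − x̄ = [-52502/8339, -39522/8339] = K·y
y = (KᵀK)⁻¹·Kᵀ·(x' − x̄) = [7, -8]
z = y + H·x̄ = [7, -8] + [-4, 5] = [3, -3]

z = [3, -3]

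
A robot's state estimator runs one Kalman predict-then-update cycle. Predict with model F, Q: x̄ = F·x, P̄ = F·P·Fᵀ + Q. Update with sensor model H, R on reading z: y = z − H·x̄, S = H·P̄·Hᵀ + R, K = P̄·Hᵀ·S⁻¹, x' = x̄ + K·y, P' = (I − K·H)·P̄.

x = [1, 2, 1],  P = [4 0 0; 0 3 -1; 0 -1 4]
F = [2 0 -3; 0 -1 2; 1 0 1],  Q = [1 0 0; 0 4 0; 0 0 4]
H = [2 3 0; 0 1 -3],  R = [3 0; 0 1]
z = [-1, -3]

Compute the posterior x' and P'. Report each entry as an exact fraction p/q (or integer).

x̄ = F·x = [-1, 0, 2]
P̄ = F·P·Fᵀ + Q = [53 -27 -4; -27 27 9; -4 9 12]
y = z − H·x̄ = [1, 3]
S = H·P̄·Hᵀ + R = [134 -30; -30 82]
K = P̄·Hᵀ·S⁻¹ = [200/1261 -315/2522; 1107/5044 405/5044; 187/2522 -381/1261]
x' = x̄ + K·y = [-3067/2522, 1161/2522, 2945/2522]
P' = (I − K·H)·P̄ = [118941/2522 -39447/1261 -26193/2522; -39447/1261 106299/5044 17649/2522; -26193/2522 17649/2522 6137/2522]

x' = [-3067/2522, 1161/2522, 2945/2522]
P' = [118941/2522 -39447/1261 -26193/2522; -39447/1261 106299/5044 17649/2522; -26193/2522 17649/2522 6137/2522]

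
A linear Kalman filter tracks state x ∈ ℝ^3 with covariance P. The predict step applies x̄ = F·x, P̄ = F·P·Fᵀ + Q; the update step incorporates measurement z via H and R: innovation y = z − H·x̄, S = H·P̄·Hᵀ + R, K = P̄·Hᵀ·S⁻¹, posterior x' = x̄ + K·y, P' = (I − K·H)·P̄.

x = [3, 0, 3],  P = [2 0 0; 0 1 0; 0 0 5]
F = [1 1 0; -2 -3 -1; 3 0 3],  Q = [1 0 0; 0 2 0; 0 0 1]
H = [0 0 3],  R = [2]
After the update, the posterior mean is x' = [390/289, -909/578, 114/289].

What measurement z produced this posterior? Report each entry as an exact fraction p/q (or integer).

z = [1]

x̄ = F·x = [3, -9, 18]
P̄ = F·P·Fᵀ + Q = [4 -7 6; -7 24 -27; 6 -27 64]
S = H·P̄·Hᵀ + R = [578]
K = P̄·Hᵀ·S⁻¹ = [9/289; -81/578; 96/289]
x' − x̄ = [-477/289, 4293/578, -5088/289] = K·y
y = (KᵀK)⁻¹·Kᵀ·(x' − x̄) = [-53]
z = y + H·x̄ = [-53] + [54] = [1]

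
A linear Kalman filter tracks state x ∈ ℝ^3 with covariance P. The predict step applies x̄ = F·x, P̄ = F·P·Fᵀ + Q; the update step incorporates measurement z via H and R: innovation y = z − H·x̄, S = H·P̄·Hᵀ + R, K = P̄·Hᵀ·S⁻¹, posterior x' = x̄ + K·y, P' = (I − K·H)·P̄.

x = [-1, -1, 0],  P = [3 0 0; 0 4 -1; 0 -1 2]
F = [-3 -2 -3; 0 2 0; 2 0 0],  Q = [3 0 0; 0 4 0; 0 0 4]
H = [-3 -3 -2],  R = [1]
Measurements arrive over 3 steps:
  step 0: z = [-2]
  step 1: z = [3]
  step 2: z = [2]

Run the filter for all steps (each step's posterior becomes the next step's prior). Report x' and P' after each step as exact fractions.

step 0: x' = [1315/317, -724/317, -568/317], P' = [8384/317 -5870/317 -3726/317; -5870/317 5440/317 660/317; -3726/317 660/317 4588/317]
step 1: x' = [-37445/16953, -72328/16953, 139214/16953], P' = [817387/271248 17216/16953 -403669/67812; 17216/16953 726244/16953 -1113608/16953; -403669/67812 -1113608/16953 1821343/16953]
step 2: x' = [3912370254/2257274203, 289296144/2257274203, -8568028160/2257274203], P' = [6501135735/2257274203 -3226358604/2257274203 -4704295058/2257274203; -3226358604/2257274203 15426408988/2257274203 -18139465816/2257274203; -4704295058/2257274203 -18139465816/2257274203 34277171452/2257274203]

step 0: x̄ = F·x = [5, -2, -2]
step 0: P̄ = F·P·Fᵀ + Q = [52 -10 -18; -10 20 0; -18 0 16]
step 0: y = z − H·x̄ = [3]
step 0: S = H·P̄·Hᵀ + R = [317]
step 0: K = P̄·Hᵀ·S⁻¹ = [-90/317; -30/317; 22/317]
step 0: x' = x̄ + K·y = [1315/317, -724/317, -568/317]
step 0: P' = (I − K·H)·P̄ = [8384/317 -5870/317 -3726/317; -5870/317 5440/317 660/317; -3726/317 660/317 4588/317]
step 1: x̄ = F·x = [-793/317, -1448/317, 2630/317]
step 1: P̄ = F·P·Fᵀ + Q = [9871/317 9500/317 -4468/317; 9500/317 23028/317 -23480/317; -4468/317 -23480/317 34804/317]
step 1: y = z − H·x̄ = [-512/317]
step 1: S = H·P̄·Hᵀ + R = [271248/317]
step 1: K = P̄·Hᵀ·S⁻¹ = [-49177/271248; -3164/16953; 3559/67812]
step 1: x' = x̄ + K·y = [-37445/16953, -72328/16953, 139214/16953]
step 1: P' = (I − K·H)·P̄ = [817387/271248 17216/16953 -403669/67812; 17216/16953 726244/16953 -1113608/16953; -403669/67812 -1113608/16953 1821343/16953]
step 2: x̄ = F·x = [-160651/16953, -144656/16953, -74890/16953]
step 2: P̄ = F·P·Fᵀ + Q = [77351803/271248 3673376/16953 1840955/135624; 3673376/16953 2972788/16953 68864/16953; 1840955/135624 68864/16953 1088635/67812]
step 2: y = z − H·x̄ = [-1031795/16953]
step 2: S = H·P̄·Hᵀ + R = [2257274203/271248]
step 2: K = P̄·Hᵀ·S⁻¹ = [-415741277/2257274203; -321219520/2257274203; -23060282/2257274203]
step 2: x' = x̄ + K·y = [3912370254/2257274203, 289296144/2257274203, -8568028160/2257274203]
step 2: P' = (I − K·H)·P̄ = [6501135735/2257274203 -3226358604/2257274203 -4704295058/2257274203; -3226358604/2257274203 15426408988/2257274203 -18139465816/2257274203; -4704295058/2257274203 -18139465816/2257274203 34277171452/2257274203]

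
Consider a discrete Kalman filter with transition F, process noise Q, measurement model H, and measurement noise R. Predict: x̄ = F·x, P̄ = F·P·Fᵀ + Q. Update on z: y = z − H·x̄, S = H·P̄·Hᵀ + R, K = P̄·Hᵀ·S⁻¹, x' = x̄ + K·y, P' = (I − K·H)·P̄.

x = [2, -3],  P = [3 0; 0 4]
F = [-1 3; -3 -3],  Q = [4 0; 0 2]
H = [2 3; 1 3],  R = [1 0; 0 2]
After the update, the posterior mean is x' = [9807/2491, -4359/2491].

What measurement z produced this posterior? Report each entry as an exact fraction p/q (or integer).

z = [3, -2]

x̄ = F·x = [-11, 3]
P̄ = F·P·Fᵀ + Q = [43 -27; -27 65]
S = H·P̄·Hᵀ + R = [434 428; 428 468]
K = P̄·Hᵀ·S⁻¹ = [4651/4982 -2329/2491; -1479/4982 3141/4982]
x' − x̄ = [37208/2491, -11832/2491] = K·y
y = (KᵀK)⁻¹·Kᵀ·(x' − x̄) = [16, 0]
z = y + H·x̄ = [16, 0] + [-13, -2] = [3, -2]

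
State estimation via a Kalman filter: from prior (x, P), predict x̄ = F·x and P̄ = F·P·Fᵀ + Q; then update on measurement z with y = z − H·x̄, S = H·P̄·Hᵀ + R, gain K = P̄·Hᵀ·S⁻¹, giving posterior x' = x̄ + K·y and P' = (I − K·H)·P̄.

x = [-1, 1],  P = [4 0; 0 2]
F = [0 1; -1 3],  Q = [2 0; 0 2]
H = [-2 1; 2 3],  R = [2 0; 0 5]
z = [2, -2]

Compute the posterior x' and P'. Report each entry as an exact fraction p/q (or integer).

x' = [-1987/2269, 52/2269]
P' = [710/2269 -30/2269; -30/2269 960/2269]

x̄ = F·x = [1, 4]
P̄ = F·P·Fᵀ + Q = [4 6; 6 24]
y = z − H·x̄ = [0, -16]
S = H·P̄·Hᵀ + R = [18 32; 32 309]
K = P̄·Hᵀ·S⁻¹ = [-725/2269 266/2269; 510/2269 564/2269]
x' = x̄ + K·y = [-1987/2269, 52/2269]
P' = (I − K·H)·P̄ = [710/2269 -30/2269; -30/2269 960/2269]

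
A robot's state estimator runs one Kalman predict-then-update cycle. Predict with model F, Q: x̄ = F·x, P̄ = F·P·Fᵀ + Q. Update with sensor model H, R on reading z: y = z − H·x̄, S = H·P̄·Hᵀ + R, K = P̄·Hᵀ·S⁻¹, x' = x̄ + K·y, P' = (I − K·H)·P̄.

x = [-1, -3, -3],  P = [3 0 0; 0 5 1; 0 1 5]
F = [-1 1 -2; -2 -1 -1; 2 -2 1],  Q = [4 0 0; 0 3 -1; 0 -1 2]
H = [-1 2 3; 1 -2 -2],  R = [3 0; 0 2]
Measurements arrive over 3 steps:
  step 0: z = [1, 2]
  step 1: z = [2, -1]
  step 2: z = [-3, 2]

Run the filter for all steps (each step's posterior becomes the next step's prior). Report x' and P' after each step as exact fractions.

step 0: x' = [19084/4695, 3428/4695, 785/939], P' = [77942/4695 49984/4695 -1862/939; 49984/4695 53363/4695 -4564/939; -1862/939 -4564/939 3073/939]
step 1: x' = [-75732319/54237511, -122280334/54237511, 101412021/54237511], P' = [347576758/54237511 340208846/54237511 -141355324/54237511; 340208846/54237511 603648538/54237511 -349741532/54237511; -141355324/54237511 -349741532/54237511 466180123/108475022]
step 2: x' = [51759208243/707854735681, -38217104701/707854735681, -645748860977/707854735681], P' = [3913932939948/707854735681 3398825436072/707854735681 -1250710375238/707854735681; 3398825436072/707854735681 6136568000982/707854735681 -3570968984377/707854735681; -1250710375238/707854735681 -3570968984377/707854735681 2475481321519/707854735681]

step 0: x̄ = F·x = [4, 8, 1]
step 0: P̄ = F·P·Fᵀ + Q = [28 12 -21; 12 27 -7; -21 -7 35]
step 0: y = z − H·x̄ = [-14, 16]
step 0: S = H·P̄·Hᵀ + R = [448 -333; -333 258]
step 0: K = P̄·Hᵀ·S⁻¹ = [-656/1565 -1703/4695; -1302/1565 -5551/4695; 217/313 560/939]
step 0: x' = x̄ + K·y = [19084/4695, 3428/4695, 785/939]
step 0: P' = (I − K·H)·P̄ = [77942/4695 49984/4695 -1862/939; 49984/4695 53363/4695 -4564/939; -1862/939 -4564/939 3073/939]
step 1: x̄ = F·x = [-23506/4695, -45521/4695, 35237/4695]
step 1: P̄ = F·P·Fᵀ + Q = [165617/4695 13897/4695 -160954/4695; 13897/4695 511637/4695 -110714/4695; -160954/4695 -110714/4695 204143/4695]
step 1: y = z − H·x̄ = [-1919/313, -1757/4695]
step 1: S = H·P̄·Hᵀ + R = [243007/313 -205271/313; -205271/313 2740643/4695]
step 1: K = P̄·Hᵀ·S⁻¹ = [-30408346/54237511 -25065143/54237511; -60712122/54237511 -83802583/54237511; 94094963/108475022 91947617/108475022]
step 1: x' = x̄ + K·y = [-75732319/54237511, -122280334/54237511, 101412021/54237511]
step 1: P' = (I − K·H)·P̄ = [347576758/54237511 340208846/54237511 -141355324/54237511; 340208846/54237511 603648538/54237511 -349741532/54237511; -141355324/54237511 -349741532/54237511 466180123/108475022]
step 2: x̄ = F·x = [-249372057/54237511, 172332951/54237511, 194508051/54237511]
step 2: P̄ = F·P·Fᵀ + Q = [2253662726/54237511 -839041897/54237511 -2049726371/54237511; -839041897/54237511 4971378377/108475022 851519855/108475022; -2049726371/54237511 851519855/108475022 4516680663/108475022]
step 2: y = z − H·x̄ = [-1340274645/54237511, 1091529083/54237511]
step 2: S = H·P̄·Hᵀ + R = [106895679881/108475022 -43608860187/54237511; -43608860187/54237511 36299408320/54237511]
step 2: K = P̄·Hᵀ·S⁻¹ = [-289471064506/707854735681 -191148590860/707854735681; -612865462413/707854735681 -866186298569/707854735681; 511738790347/707854735681 470132475239/707854735681]
step 2: x' = x̄ + K·y = [51759208243/707854735681, -38217104701/707854735681, -645748860977/707854735681]
step 2: P' = (I − K·H)·P̄ = [3913932939948/707854735681 3398825436072/707854735681 -1250710375238/707854735681; 3398825436072/707854735681 6136568000982/707854735681 -3570968984377/707854735681; -1250710375238/707854735681 -3570968984377/707854735681 2475481321519/707854735681]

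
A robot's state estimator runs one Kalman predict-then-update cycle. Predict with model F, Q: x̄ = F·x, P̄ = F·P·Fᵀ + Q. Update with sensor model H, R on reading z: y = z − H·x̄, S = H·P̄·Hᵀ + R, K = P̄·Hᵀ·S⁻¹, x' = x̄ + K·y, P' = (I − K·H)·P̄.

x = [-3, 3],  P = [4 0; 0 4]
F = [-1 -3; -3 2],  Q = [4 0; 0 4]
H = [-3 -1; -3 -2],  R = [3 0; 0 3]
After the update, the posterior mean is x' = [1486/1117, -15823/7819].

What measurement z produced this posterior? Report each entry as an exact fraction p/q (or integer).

x̄ = F·x = [-6, 15]
P̄ = F·P·Fᵀ + Q = [44 -12; -12 56]
S = H·P̄·Hᵀ + R = [383 400; 400 479]
K = P̄·Hᵀ·S⁻¹ = [-680/1117 316/1117; 6940/7819 -7036/7819]
x' − x̄ = [8188/1117, -133108/7819] = K·y
y = (KᵀK)⁻¹·Kᵀ·(x' − x̄) = [-6, 13]
z = y + H·x̄ = [-6, 13] + [3, -12] = [-3, 1]

z = [-3, 1]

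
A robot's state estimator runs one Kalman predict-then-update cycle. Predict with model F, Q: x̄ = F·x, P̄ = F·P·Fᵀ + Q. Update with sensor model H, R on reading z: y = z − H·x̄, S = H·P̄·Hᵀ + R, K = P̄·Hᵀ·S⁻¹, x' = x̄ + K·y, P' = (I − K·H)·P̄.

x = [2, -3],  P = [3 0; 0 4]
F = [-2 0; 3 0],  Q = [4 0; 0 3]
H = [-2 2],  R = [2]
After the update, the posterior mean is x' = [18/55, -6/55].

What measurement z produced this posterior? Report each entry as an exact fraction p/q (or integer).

z = [-1]

x̄ = F·x = [-4, 6]
P̄ = F·P·Fᵀ + Q = [16 -18; -18 30]
S = H·P̄·Hᵀ + R = [330]
K = P̄·Hᵀ·S⁻¹ = [-34/165; 16/55]
x' − x̄ = [238/55, -336/55] = K·y
y = (KᵀK)⁻¹·Kᵀ·(x' − x̄) = [-21]
z = y + H·x̄ = [-21] + [20] = [-1]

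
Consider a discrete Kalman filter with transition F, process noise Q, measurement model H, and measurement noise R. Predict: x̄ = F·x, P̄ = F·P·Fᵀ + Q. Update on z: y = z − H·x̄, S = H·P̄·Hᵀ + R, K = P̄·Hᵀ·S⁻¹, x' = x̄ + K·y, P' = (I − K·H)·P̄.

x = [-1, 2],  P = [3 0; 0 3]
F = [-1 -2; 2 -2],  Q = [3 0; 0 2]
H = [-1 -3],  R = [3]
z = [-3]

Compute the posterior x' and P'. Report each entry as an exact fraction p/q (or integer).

x̄ = F·x = [-3, -6]
P̄ = F·P·Fᵀ + Q = [18 6; 6 26]
y = z − H·x̄ = [-24]
S = H·P̄·Hᵀ + R = [291]
K = P̄·Hᵀ·S⁻¹ = [-12/97; -28/97]
x' = x̄ + K·y = [-3/97, 90/97]
P' = (I − K·H)·P̄ = [1314/97 -426/97; -426/97 170/97]

x' = [-3/97, 90/97]
P' = [1314/97 -426/97; -426/97 170/97]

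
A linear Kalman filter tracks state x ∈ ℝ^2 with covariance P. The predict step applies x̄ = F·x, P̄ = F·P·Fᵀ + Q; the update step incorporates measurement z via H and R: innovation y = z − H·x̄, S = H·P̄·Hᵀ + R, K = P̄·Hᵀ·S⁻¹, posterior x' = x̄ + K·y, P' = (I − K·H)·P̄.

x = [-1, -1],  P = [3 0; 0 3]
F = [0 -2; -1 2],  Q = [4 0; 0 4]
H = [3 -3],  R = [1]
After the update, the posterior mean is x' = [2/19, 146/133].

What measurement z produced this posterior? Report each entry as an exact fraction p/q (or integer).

z = [-3]

x̄ = F·x = [2, -1]
P̄ = F·P·Fᵀ + Q = [16 -12; -12 19]
S = H·P̄·Hᵀ + R = [532]
K = P̄·Hᵀ·S⁻¹ = [3/19; -93/532]
x' − x̄ = [-36/19, 279/133] = K·y
y = (KᵀK)⁻¹·Kᵀ·(x' − x̄) = [-12]
z = y + H·x̄ = [-12] + [9] = [-3]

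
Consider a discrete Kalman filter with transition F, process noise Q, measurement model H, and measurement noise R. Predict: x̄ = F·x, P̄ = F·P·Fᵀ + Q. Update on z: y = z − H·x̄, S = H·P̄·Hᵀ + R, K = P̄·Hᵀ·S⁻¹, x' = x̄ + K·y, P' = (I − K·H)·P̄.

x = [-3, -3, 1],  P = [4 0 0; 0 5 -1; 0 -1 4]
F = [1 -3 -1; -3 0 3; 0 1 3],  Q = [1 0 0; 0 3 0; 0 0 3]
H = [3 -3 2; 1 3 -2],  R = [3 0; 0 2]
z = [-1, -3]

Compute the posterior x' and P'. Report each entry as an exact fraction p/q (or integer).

x̄ = F·x = [5, 12, 0]
P̄ = F·P·Fᵀ + Q = [48 -15 -17; -15 75 33; -17 33 38]
y = z − H·x̄ = [20, -44]
S = H·P̄·Hᵀ + R = [932 -309; -309 459]
K = P̄·Hᵀ·S⁻¹ = [27526/110769 82379/332307; -5460/36923 7908/36923; -3568/36923 -5758/110769]
x' = x̄ + K·y = [-311581/332307, -14076/36923, 39272/110769]
P' = (I − K·H)·P̄ = [103123/332307 -141/36923 -10907/110769; -141/36923 516633/36923 766971/36923; -10907/110769 766971/36923 1150558/36923]

x' = [-311581/332307, -14076/36923, 39272/110769]
P' = [103123/332307 -141/36923 -10907/110769; -141/36923 516633/36923 766971/36923; -10907/110769 766971/36923 1150558/36923]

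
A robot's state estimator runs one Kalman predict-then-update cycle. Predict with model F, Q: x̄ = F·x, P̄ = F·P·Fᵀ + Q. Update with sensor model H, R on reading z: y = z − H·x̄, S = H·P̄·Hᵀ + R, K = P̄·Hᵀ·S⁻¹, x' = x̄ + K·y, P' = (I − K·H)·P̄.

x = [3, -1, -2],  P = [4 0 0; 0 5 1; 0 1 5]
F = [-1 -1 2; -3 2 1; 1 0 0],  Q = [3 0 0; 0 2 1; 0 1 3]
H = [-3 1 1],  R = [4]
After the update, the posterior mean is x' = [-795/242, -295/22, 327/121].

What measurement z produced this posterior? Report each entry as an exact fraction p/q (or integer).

x̄ = F·x = [-6, -13, 3]
P̄ = F·P·Fᵀ + Q = [28 15 -4; 15 67 -11; -4 -11 7]
S = H·P̄·Hᵀ + R = [242]
K = P̄·Hᵀ·S⁻¹ = [-73/242; 1/22; 4/121]
x' − x̄ = [657/242, -9/22, -36/121] = K·y
y = (KᵀK)⁻¹·Kᵀ·(x' − x̄) = [-9]
z = y + H·x̄ = [-9] + [8] = [-1]

z = [-1]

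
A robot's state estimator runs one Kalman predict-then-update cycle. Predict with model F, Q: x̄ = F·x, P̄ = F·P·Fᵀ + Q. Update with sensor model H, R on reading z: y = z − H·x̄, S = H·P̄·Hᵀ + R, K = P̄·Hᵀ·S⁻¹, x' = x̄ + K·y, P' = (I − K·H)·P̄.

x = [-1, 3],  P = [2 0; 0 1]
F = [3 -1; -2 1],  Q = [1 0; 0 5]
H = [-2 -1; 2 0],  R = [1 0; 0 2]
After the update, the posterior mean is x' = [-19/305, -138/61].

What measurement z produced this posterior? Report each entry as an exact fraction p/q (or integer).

x̄ = F·x = [-6, 5]
P̄ = F·P·Fᵀ + Q = [20 -13; -13 14]
S = H·P̄·Hᵀ + R = [43 -54; -54 82]
K = P̄·Hᵀ·S⁻¹ = [-27/305 131/305; -42/61 -47/61]
x' − x̄ = [1811/305, -443/61] = K·y
y = (KᵀK)⁻¹·Kᵀ·(x' − x̄) = [-4, 13]
z = y + H·x̄ = [-4, 13] + [7, -12] = [3, 1]

z = [3, 1]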